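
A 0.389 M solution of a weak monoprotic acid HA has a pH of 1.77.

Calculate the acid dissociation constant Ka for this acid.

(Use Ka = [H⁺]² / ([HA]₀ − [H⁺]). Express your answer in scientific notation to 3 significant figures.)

[H⁺] = 10^(−pH) = 10^(−1.77) = 1.698e-02 M. For HA ⇌ H⁺ + A⁻, Ka = [H⁺][A⁻]/[HA] = [H⁺]² / ([HA]₀ − [H⁺]) = (1.698e-02)² / (0.389 − 1.698e-02) = 7.75e-04.

K_a = 7.75e-04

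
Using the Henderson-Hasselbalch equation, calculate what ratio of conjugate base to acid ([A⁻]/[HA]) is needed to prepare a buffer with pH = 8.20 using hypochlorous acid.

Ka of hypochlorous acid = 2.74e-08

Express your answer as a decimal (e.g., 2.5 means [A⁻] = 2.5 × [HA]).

pKa = -log(2.74e-08) = 7.5622. pH = pKa + log([A⁻]/[HA]), so log([A⁻]/[HA]) = pH − pKa = 8.20 − 7.5622 = 0.6378. [A⁻]/[HA] = 10^(0.6378) = 4.34

[A⁻]/[HA] = 4.34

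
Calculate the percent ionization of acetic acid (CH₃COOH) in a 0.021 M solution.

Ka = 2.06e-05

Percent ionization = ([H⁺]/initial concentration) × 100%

Using Ka equilibrium: x² + Ka×x - Ka×C = 0. Solving: [H⁺] = 6.4750e-04. Percent = (6.4750e-04/0.021) × 100

Percent ionization = 3.08%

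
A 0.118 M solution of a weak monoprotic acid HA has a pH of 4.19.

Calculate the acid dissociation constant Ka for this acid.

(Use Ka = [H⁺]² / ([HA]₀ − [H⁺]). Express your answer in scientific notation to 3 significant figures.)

[H⁺] = 10^(−pH) = 10^(−4.19) = 6.457e-05 M. For HA ⇌ H⁺ + A⁻, Ka = [H⁺][A⁻]/[HA] = [H⁺]² / ([HA]₀ − [H⁺]) = (6.457e-05)² / (0.118 − 6.457e-05) = 3.53e-08.

K_a = 3.53e-08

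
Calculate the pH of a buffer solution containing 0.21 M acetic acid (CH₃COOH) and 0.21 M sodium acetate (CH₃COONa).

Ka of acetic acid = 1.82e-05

pKa = -log(1.82e-05) = 4.74. pH = pKa + log([A⁻]/[HA]) = 4.74 + log(0.21/0.21)

pH = 4.74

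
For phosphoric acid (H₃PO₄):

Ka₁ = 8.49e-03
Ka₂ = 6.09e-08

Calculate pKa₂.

pKa₂ = -log(Ka₂) = -log(6.09e-08) = 7.22.

pK_{a2} = 7.22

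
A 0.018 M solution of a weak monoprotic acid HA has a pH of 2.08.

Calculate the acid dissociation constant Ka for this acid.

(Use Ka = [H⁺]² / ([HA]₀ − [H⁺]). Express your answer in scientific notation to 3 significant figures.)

[H⁺] = 10^(−pH) = 10^(−2.08) = 8.318e-03 M. For HA ⇌ H⁺ + A⁻, Ka = [H⁺][A⁻]/[HA] = [H⁺]² / ([HA]₀ − [H⁺]) = (8.318e-03)² / (0.018 − 8.318e-03) = 7.15e-03.

K_a = 7.15e-03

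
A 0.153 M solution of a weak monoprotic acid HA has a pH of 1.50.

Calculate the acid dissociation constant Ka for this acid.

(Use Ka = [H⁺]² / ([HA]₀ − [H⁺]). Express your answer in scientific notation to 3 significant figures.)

[H⁺] = 10^(−pH) = 10^(−1.50) = 3.162e-02 M. For HA ⇌ H⁺ + A⁻, Ka = [H⁺][A⁻]/[HA] = [H⁺]² / ([HA]₀ − [H⁺]) = (3.162e-02)² / (0.153 − 3.162e-02) = 8.24e-03.

K_a = 8.24e-03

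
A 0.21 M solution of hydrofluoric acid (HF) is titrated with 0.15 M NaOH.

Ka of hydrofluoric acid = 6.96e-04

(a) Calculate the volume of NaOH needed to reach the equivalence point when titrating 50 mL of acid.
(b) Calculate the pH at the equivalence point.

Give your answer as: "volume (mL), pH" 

moles acid = 0.21 × 50/1000 = 0.0105 mol; V_base = moles/0.15 × 1000 = 70.0 mL. At equivalence only the conjugate base is present: [A⁻] = 0.0105/0.120 = 8.7500e-02 M. Kb = Kw/Ka = 1.44e-11; [OH⁻] = √(Kb × [A⁻]) = 1.1212e-06; pOH = 5.95; pH = 14 - pOH = 8.05.

V = 70.0 mL, pH = 8.05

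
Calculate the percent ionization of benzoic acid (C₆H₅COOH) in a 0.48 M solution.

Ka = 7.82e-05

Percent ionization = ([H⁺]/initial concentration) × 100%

Using Ka equilibrium: x² + Ka×x - Ka×C = 0. Solving: [H⁺] = 6.0877e-03. Percent = (6.0877e-03/0.48) × 100

Percent ionization = 1.27%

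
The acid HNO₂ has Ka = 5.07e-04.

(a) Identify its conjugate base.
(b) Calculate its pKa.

(a) The conjugate base is formed by removing one H⁺ from HNO₂, giving NO₂⁻. (b) pKa = -log(Ka) = -log(5.07e-04) = 3.29.

Conjugate base: NO₂⁻; pK_a = 3.29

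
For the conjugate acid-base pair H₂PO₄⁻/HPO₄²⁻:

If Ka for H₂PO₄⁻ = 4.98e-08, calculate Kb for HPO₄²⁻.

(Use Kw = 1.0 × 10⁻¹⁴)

For a conjugate pair Ka × Kb = Kw, so Kb = Kw/Ka = 1.0 × 10⁻¹⁴ / 4.98e-08 = 2.01e-07.

K_b = 2.01e-07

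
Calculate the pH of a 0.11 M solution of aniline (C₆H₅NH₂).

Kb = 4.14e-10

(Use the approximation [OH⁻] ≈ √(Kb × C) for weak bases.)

[OH⁻] = √(Kb × C) = √(4.14e-10 × 0.11) = 6.7483e-06. pOH = 5.17, pH = 14 - pOH

pH = 8.83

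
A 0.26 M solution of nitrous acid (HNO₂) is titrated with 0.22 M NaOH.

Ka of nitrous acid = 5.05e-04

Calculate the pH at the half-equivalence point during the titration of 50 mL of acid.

At half-equivalence [HA] = [A⁻], so Henderson-Hasselbalch gives pH = pKa = -log(5.05e-04) = 3.30.

pH = pKa = 3.30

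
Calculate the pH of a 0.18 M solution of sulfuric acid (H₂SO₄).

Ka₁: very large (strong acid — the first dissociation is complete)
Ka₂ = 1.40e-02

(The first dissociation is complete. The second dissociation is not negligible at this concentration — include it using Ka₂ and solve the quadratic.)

First dissociation is complete: [H⁺]₀ = [HSO₄⁻]₀ = C = 0.18 M. Second dissociation HSO₄⁻ ⇌ H⁺ + SO₄²⁻: let x = [SO₄²⁻]. Ka₂ = (C + x)·x / (C − x) = 1.40e-02 → x² + (C + Ka₂)·x − Ka₂·C = 0 → x² + 0.19400·x − 2.520e-03 = 0. x = (−0.19400 + √(0.19400² + 4 × 2.520e-03)) / 2 = 1.2220e-02 M. [H⁺] = C + x = 0.18 + 1.2220e-02 = 1.9222e-01 M. pH = -log(1.9222e-01) = 0.72.

pH = 0.72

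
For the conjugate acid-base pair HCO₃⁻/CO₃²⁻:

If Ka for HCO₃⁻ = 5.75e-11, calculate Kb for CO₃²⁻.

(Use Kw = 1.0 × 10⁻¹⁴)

For a conjugate pair Ka × Kb = Kw, so Kb = Kw/Ka = 1.0 × 10⁻¹⁴ / 5.75e-11 = 1.74e-04.

K_b = 1.74e-04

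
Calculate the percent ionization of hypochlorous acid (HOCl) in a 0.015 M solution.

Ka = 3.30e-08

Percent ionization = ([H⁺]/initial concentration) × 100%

Using Ka equilibrium: x² + Ka×x - Ka×C = 0. Solving: [H⁺] = 2.2232e-05. Percent = (2.2232e-05/0.015) × 100

Percent ionization = 0.148%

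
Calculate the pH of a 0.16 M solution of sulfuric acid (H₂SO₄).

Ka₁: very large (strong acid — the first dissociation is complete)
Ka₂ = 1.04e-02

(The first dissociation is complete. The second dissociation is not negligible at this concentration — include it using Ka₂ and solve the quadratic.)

First dissociation is complete: [H⁺]₀ = [HSO₄⁻]₀ = C = 0.16 M. Second dissociation HSO₄⁻ ⇌ H⁺ + SO₄²⁻: let x = [SO₄²⁻]. Ka₂ = (C + x)·x / (C − x) = 1.04e-02 → x² + (C + Ka₂)·x − Ka₂·C = 0 → x² + 0.17040·x − 1.664e-03 = 0. x = (−0.17040 + √(0.17040² + 4 × 1.664e-03)) / 2 = 9.2618e-03 M. [H⁺] = C + x = 0.16 + 9.2618e-03 = 1.6926e-01 M. pH = -log(1.6926e-01) = 0.77.

pH = 0.77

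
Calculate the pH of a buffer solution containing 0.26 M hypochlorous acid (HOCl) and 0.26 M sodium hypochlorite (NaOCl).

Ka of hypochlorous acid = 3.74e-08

pKa = -log(3.74e-08) = 7.43. pH = pKa + log([A⁻]/[HA]) = 7.43 + log(0.26/0.26)

pH = 7.43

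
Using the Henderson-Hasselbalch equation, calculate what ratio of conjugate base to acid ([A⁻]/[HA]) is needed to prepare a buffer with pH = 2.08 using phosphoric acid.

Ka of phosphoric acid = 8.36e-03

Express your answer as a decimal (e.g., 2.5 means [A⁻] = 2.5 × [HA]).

pKa = -log(8.36e-03) = 2.0778. pH = pKa + log([A⁻]/[HA]), so log([A⁻]/[HA]) = pH − pKa = 2.08 − 2.0778 = 0.0022. [A⁻]/[HA] = 10^(0.0022) = 1.01

[A⁻]/[HA] = 1.01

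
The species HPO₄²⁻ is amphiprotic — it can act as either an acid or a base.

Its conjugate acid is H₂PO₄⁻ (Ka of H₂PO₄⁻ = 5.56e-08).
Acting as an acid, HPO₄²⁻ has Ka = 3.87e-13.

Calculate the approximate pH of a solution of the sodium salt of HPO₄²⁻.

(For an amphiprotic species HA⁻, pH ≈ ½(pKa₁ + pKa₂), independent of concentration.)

pKa₁ = -log(5.56e-08) = 7.25; pKa₂ = -log(3.87e-13) = 12.41. For an amphiprotic species, pH ≈ ½(pKa₁ + pKa₂) = ½(7.25 + 12.41) = 9.83.

pH = 9.83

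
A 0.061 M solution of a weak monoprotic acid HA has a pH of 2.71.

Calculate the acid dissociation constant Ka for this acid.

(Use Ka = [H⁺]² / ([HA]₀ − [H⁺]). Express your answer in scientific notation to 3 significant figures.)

[H⁺] = 10^(−pH) = 10^(−2.71) = 1.950e-03 M. For HA ⇌ H⁺ + A⁻, Ka = [H⁺][A⁻]/[HA] = [H⁺]² / ([HA]₀ − [H⁺]) = (1.950e-03)² / (0.061 − 1.950e-03) = 6.44e-05.

K_a = 6.44e-05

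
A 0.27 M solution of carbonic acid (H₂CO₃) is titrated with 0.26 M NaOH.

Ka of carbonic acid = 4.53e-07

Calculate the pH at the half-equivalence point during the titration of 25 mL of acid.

At half-equivalence [HA] = [A⁻], so Henderson-Hasselbalch gives pH = pKa = -log(4.53e-07) = 6.34.

pH = pKa = 6.34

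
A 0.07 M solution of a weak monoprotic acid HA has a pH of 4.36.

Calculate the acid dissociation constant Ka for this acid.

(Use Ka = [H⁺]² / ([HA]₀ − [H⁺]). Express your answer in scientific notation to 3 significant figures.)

[H⁺] = 10^(−pH) = 10^(−4.36) = 4.365e-05 M. For HA ⇌ H⁺ + A⁻, Ka = [H⁺][A⁻]/[HA] = [H⁺]² / ([HA]₀ − [H⁺]) = (4.365e-05)² / (0.07 − 4.365e-05) = 2.72e-08.

K_a = 2.72e-08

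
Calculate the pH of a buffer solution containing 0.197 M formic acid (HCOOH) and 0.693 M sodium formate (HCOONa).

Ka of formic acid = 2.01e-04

pKa = -log(2.01e-04) = 3.70. pH = pKa + log([A⁻]/[HA]) = 3.70 + log(0.693/0.197)

pH = 4.24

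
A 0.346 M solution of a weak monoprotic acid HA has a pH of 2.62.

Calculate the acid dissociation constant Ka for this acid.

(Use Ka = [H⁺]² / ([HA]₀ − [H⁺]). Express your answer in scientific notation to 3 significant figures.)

[H⁺] = 10^(−pH) = 10^(−2.62) = 2.399e-03 M. For HA ⇌ H⁺ + A⁻, Ka = [H⁺][A⁻]/[HA] = [H⁺]² / ([HA]₀ − [H⁺]) = (2.399e-03)² / (0.346 − 2.399e-03) = 1.67e-05.

K_a = 1.67e-05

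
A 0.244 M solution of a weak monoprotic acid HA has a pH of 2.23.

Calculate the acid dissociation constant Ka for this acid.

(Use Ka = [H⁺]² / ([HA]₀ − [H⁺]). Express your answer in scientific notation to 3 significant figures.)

[H⁺] = 10^(−pH) = 10^(−2.23) = 5.888e-03 M. For HA ⇌ H⁺ + A⁻, Ka = [H⁺][A⁻]/[HA] = [H⁺]² / ([HA]₀ − [H⁺]) = (5.888e-03)² / (0.244 − 5.888e-03) = 1.46e-04.

K_a = 1.46e-04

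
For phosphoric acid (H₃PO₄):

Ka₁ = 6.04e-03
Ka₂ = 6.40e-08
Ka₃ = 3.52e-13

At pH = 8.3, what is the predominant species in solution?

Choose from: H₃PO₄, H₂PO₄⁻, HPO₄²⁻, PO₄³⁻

pKa₁ = 2.22, pKa₂ = 7.19, pKa₃ = 12.45. For a polyprotic acid the predominant species crosses at each pKa: below pKa_n the protonated form dominates, above it the deprotonated form does. At pH = 8.3, the predominant species is HPO₄²⁻.

HPO₄²⁻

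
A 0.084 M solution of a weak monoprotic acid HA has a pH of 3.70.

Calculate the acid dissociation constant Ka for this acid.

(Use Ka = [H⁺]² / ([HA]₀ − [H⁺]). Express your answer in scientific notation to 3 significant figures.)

[H⁺] = 10^(−pH) = 10^(−3.70) = 1.995e-04 M. For HA ⇌ H⁺ + A⁻, Ka = [H⁺][A⁻]/[HA] = [H⁺]² / ([HA]₀ − [H⁺]) = (1.995e-04)² / (0.084 − 1.995e-04) = 4.75e-07.

K_a = 4.75e-07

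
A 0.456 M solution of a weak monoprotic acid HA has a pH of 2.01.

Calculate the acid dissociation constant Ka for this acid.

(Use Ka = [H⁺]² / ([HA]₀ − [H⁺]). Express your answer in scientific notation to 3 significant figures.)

[H⁺] = 10^(−pH) = 10^(−2.01) = 9.772e-03 M. For HA ⇌ H⁺ + A⁻, Ka = [H⁺][A⁻]/[HA] = [H⁺]² / ([HA]₀ − [H⁺]) = (9.772e-03)² / (0.456 − 9.772e-03) = 2.14e-04.

K_a = 2.14e-04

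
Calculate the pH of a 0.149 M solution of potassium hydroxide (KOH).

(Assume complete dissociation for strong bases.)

[OH⁻] = 0.149 M for strong base. pOH = -log[OH⁻] = 0.83, pH = 14 - pOH

pH = 13.17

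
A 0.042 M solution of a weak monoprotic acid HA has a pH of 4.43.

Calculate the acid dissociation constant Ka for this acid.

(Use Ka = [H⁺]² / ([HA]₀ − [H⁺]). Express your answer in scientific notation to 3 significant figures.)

[H⁺] = 10^(−pH) = 10^(−4.43) = 3.715e-05 M. For HA ⇌ H⁺ + A⁻, Ka = [H⁺][A⁻]/[HA] = [H⁺]² / ([HA]₀ − [H⁺]) = (3.715e-05)² / (0.042 − 3.715e-05) = 3.29e-08.

K_a = 3.29e-08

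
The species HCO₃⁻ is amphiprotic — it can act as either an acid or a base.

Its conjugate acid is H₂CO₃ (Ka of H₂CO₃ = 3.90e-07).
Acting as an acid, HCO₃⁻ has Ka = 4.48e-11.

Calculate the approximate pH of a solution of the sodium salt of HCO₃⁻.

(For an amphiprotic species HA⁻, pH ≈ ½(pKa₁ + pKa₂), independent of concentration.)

pKa₁ = -log(3.90e-07) = 6.41; pKa₂ = -log(4.48e-11) = 10.35. For an amphiprotic species, pH ≈ ½(pKa₁ + pKa₂) = ½(6.41 + 10.35) = 8.38.

pH = 8.38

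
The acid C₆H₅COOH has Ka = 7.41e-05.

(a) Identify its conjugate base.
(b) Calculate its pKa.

(a) The conjugate base is formed by removing one H⁺ from C₆H₅COOH, giving C₆H₅COO⁻. (b) pKa = -log(Ka) = -log(7.41e-05) = 4.13.

Conjugate base: C₆H₅COO⁻; pK_a = 4.13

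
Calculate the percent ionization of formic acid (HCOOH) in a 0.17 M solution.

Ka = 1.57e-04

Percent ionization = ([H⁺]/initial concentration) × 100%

Using Ka equilibrium: x² + Ka×x - Ka×C = 0. Solving: [H⁺] = 5.0883e-03. Percent = (5.0883e-03/0.17) × 100

Percent ionization = 2.99%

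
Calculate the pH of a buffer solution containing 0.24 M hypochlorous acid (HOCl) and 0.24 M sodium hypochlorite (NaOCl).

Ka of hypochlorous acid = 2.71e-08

pKa = -log(2.71e-08) = 7.57. pH = pKa + log([A⁻]/[HA]) = 7.57 + log(0.24/0.24)

pH = 7.57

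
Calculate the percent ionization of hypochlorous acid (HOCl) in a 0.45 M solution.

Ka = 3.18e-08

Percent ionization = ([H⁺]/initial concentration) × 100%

Using Ka equilibrium: x² + Ka×x - Ka×C = 0. Solving: [H⁺] = 1.1961e-04. Percent = (1.1961e-04/0.45) × 100

Percent ionization = 0.0266%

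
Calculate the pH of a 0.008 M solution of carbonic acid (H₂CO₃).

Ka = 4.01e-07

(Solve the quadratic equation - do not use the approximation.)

x² + Ka×x - Ka×C = 0. Using quadratic formula: [H⁺] = 5.6439e-05

pH = 4.25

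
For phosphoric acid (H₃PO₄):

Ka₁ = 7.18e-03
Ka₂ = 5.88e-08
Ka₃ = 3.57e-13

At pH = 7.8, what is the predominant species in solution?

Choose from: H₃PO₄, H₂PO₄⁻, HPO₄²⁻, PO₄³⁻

pKa₁ = 2.14, pKa₂ = 7.23, pKa₃ = 12.45. For a polyprotic acid the predominant species crosses at each pKa: below pKa_n the protonated form dominates, above it the deprotonated form does. At pH = 7.8, the predominant species is HPO₄²⁻.

HPO₄²⁻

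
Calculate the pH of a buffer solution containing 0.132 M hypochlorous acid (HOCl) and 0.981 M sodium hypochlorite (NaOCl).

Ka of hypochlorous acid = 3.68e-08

pKa = -log(3.68e-08) = 7.43. pH = pKa + log([A⁻]/[HA]) = 7.43 + log(0.981/0.132)

pH = 8.31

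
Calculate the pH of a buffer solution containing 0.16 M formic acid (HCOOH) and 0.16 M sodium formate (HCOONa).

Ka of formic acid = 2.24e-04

pKa = -log(2.24e-04) = 3.65. pH = pKa + log([A⁻]/[HA]) = 3.65 + log(0.16/0.16)

pH = 3.65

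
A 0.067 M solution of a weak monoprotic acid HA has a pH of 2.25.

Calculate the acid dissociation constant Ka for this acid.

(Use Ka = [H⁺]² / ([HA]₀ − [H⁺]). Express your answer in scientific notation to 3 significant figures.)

[H⁺] = 10^(−pH) = 10^(−2.25) = 5.623e-03 M. For HA ⇌ H⁺ + A⁻, Ka = [H⁺][A⁻]/[HA] = [H⁺]² / ([HA]₀ − [H⁺]) = (5.623e-03)² / (0.067 − 5.623e-03) = 5.15e-04.

K_a = 5.15e-04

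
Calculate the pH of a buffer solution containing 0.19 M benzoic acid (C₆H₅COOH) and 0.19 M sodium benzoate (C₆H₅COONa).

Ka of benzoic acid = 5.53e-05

pKa = -log(5.53e-05) = 4.26. pH = pKa + log([A⁻]/[HA]) = 4.26 + log(0.19/0.19)

pH = 4.26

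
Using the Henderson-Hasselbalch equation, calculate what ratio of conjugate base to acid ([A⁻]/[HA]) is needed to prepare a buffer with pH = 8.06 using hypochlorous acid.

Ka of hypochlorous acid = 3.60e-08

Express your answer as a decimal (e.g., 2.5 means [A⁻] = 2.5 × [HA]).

pKa = -log(3.60e-08) = 7.4437. pH = pKa + log([A⁻]/[HA]), so log([A⁻]/[HA]) = pH − pKa = 8.06 − 7.4437 = 0.6163. [A⁻]/[HA] = 10^(0.6163) = 4.13

[A⁻]/[HA] = 4.13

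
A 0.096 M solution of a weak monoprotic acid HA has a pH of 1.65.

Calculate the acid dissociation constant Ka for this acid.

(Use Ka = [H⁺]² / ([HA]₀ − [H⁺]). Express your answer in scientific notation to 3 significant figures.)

[H⁺] = 10^(−pH) = 10^(−1.65) = 2.239e-02 M. For HA ⇌ H⁺ + A⁻, Ka = [H⁺][A⁻]/[HA] = [H⁺]² / ([HA]₀ − [H⁺]) = (2.239e-02)² / (0.096 − 2.239e-02) = 6.81e-03.

K_a = 6.81e-03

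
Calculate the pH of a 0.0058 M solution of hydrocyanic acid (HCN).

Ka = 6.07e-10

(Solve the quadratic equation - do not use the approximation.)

x² + Ka×x - Ka×C = 0. Using quadratic formula: [H⁺] = 1.8760e-06

pH = 5.73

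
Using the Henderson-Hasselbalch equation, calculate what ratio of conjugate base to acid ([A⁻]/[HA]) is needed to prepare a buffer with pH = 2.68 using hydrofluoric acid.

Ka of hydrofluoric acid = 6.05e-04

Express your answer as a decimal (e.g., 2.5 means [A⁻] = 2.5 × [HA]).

pKa = -log(6.05e-04) = 3.2182. pH = pKa + log([A⁻]/[HA]), so log([A⁻]/[HA]) = pH − pKa = 2.68 − 3.2182 = -0.5382. [A⁻]/[HA] = 10^(-0.5382) = 0.290

[A⁻]/[HA] = 0.290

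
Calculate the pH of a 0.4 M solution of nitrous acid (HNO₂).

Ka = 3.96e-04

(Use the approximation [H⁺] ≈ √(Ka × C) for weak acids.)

[H⁺] = √(Ka × C) = √(3.96e-04 × 0.4) = 1.2586e-02. pH = -log(1.2586e-02)

pH = 1.90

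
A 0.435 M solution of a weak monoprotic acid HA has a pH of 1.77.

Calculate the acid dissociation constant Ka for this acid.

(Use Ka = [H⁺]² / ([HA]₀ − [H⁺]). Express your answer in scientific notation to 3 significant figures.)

[H⁺] = 10^(−pH) = 10^(−1.77) = 1.698e-02 M. For HA ⇌ H⁺ + A⁻, Ka = [H⁺][A⁻]/[HA] = [H⁺]² / ([HA]₀ − [H⁺]) = (1.698e-02)² / (0.435 − 1.698e-02) = 6.90e-04.

K_a = 6.90e-04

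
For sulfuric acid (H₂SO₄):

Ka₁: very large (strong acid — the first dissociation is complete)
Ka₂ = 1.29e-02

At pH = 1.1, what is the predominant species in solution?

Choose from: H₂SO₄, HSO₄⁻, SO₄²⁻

The first dissociation is complete, so H₂SO₄ itself is never the predominant species in water; pKa₂ = -log(1.29e-02) = 1.89. For a polyprotic acid the predominant species crosses at each pKa: below pKa_n the protonated form dominates, above it the deprotonated form does. At pH = 1.1, the predominant species is HSO₄⁻.

HSO₄⁻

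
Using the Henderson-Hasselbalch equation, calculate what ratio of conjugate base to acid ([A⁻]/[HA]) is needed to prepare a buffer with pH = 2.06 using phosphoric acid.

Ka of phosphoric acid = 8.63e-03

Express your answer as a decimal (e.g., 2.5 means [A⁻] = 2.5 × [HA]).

pKa = -log(8.63e-03) = 2.0640. pH = pKa + log([A⁻]/[HA]), so log([A⁻]/[HA]) = pH − pKa = 2.06 − 2.0640 = -0.0040. [A⁻]/[HA] = 10^(-0.0040) = 0.991

[A⁻]/[HA] = 0.991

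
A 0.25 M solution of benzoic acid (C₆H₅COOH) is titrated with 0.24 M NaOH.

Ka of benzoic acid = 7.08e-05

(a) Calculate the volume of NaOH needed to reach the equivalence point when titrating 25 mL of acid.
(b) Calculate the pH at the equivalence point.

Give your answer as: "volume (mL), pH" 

moles acid = 0.25 × 25/1000 = 0.00625 mol; V_base = moles/0.24 × 1000 = 26.0 mL. At equivalence only the conjugate base is present: [A⁻] = 0.00625/0.051 = 1.2245e-01 M. Kb = Kw/Ka = 1.41e-10; [OH⁻] = √(Kb × [A⁻]) = 4.1587e-06; pOH = 5.38; pH = 14 - pOH = 8.62.

V = 26.0 mL, pH = 8.62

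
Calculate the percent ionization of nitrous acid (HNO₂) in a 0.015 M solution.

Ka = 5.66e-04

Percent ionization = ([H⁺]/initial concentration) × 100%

Using Ka equilibrium: x² + Ka×x - Ka×C = 0. Solving: [H⁺] = 2.6445e-03. Percent = (2.6445e-03/0.015) × 100

Percent ionization = 17.6%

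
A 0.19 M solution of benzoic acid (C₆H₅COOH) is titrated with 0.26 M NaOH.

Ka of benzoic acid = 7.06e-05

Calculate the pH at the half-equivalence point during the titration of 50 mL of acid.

At half-equivalence [HA] = [A⁻], so Henderson-Hasselbalch gives pH = pKa = -log(7.06e-05) = 4.15.

pH = pKa = 4.15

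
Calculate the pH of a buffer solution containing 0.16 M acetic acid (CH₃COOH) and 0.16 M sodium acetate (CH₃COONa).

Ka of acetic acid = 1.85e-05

pKa = -log(1.85e-05) = 4.73. pH = pKa + log([A⁻]/[HA]) = 4.73 + log(0.16/0.16)

pH = 4.73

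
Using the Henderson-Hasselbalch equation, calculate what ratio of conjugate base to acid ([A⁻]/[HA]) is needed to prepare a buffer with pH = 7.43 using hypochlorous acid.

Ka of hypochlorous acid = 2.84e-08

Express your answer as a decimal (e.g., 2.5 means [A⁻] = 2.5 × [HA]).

pKa = -log(2.84e-08) = 7.5467. pH = pKa + log([A⁻]/[HA]), so log([A⁻]/[HA]) = pH − pKa = 7.43 − 7.5467 = -0.1167. [A⁻]/[HA] = 10^(-0.1167) = 0.764

[A⁻]/[HA] = 0.764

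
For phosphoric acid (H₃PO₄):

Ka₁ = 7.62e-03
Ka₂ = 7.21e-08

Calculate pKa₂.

pKa₂ = -log(Ka₂) = -log(7.21e-08) = 7.14.

pK_{a2} = 7.14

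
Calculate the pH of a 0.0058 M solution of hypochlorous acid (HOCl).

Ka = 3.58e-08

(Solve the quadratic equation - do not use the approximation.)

x² + Ka×x - Ka×C = 0. Using quadratic formula: [H⁺] = 1.4392e-05

pH = 4.84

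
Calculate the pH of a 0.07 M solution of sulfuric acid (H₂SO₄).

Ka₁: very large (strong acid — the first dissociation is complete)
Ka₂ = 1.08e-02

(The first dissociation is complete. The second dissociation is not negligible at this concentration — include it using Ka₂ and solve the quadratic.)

First dissociation is complete: [H⁺]₀ = [HSO₄⁻]₀ = C = 0.07 M. Second dissociation HSO₄⁻ ⇌ H⁺ + SO₄²⁻: let x = [SO₄²⁻]. Ka₂ = (C + x)·x / (C − x) = 1.08e-02 → x² + (C + Ka₂)·x − Ka₂·C = 0 → x² + 0.08080·x − 7.560e-04 = 0. x = (−0.08080 + √(0.08080² + 4 × 7.560e-04)) / 2 = 8.4688e-03 M. [H⁺] = C + x = 0.07 + 8.4688e-03 = 7.8469e-02 M. pH = -log(7.8469e-02) = 1.11.

pH = 1.11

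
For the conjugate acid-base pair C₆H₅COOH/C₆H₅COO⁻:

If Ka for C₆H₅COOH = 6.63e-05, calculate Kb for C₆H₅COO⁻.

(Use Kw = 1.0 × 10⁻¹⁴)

For a conjugate pair Ka × Kb = Kw, so Kb = Kw/Ka = 1.0 × 10⁻¹⁴ / 6.63e-05 = 1.51e-10.

K_b = 1.51e-10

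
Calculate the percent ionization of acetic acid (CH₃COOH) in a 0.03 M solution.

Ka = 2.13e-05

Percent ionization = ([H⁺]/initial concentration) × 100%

Using Ka equilibrium: x² + Ka×x - Ka×C = 0. Solving: [H⁺] = 7.8880e-04. Percent = (7.8880e-04/0.03) × 100

Percent ionization = 2.63%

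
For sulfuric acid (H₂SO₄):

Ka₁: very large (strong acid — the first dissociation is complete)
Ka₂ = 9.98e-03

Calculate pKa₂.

pKa₂ = -log(Ka₂) = -log(9.98e-03) = 2.00.

pK_{a2} = 2.00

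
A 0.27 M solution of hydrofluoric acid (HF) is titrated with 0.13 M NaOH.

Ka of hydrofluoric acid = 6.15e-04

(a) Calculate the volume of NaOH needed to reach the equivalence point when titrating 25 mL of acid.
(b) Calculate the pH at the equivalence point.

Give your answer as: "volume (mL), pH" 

moles acid = 0.27 × 25/1000 = 0.00675 mol; V_base = moles/0.13 × 1000 = 51.9 mL. At equivalence only the conjugate base is present: [A⁻] = 0.00675/0.077 = 8.7750e-02 M. Kb = Kw/Ka = 1.63e-11; [OH⁻] = √(Kb × [A⁻]) = 1.1945e-06; pOH = 5.92; pH = 14 - pOH = 8.08.

V = 51.9 mL, pH = 8.08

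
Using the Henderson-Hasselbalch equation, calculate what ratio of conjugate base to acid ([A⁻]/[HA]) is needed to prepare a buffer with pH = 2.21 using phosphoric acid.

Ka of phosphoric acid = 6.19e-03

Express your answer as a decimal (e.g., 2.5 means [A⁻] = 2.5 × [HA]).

pKa = -log(6.19e-03) = 2.2083. pH = pKa + log([A⁻]/[HA]), so log([A⁻]/[HA]) = pH − pKa = 2.21 − 2.2083 = 0.0017. [A⁻]/[HA] = 10^(0.0017) = 1.00

[A⁻]/[HA] = 1.00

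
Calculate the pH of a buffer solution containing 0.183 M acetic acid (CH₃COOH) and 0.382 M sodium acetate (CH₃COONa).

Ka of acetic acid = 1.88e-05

pKa = -log(1.88e-05) = 4.73. pH = pKa + log([A⁻]/[HA]) = 4.73 + log(0.382/0.183)

pH = 5.05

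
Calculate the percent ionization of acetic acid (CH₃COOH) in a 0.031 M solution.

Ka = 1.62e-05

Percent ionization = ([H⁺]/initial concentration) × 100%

Using Ka equilibrium: x² + Ka×x - Ka×C = 0. Solving: [H⁺] = 7.0061e-04. Percent = (7.0061e-04/0.031) × 100

Percent ionization = 2.26%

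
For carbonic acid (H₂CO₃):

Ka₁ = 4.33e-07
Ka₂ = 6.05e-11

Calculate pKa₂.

pKa₂ = -log(Ka₂) = -log(6.05e-11) = 10.22.

pK_{a2} = 10.22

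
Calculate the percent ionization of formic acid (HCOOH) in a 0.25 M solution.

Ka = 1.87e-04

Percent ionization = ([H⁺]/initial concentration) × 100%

Using Ka equilibrium: x² + Ka×x - Ka×C = 0. Solving: [H⁺] = 6.7445e-03. Percent = (6.7445e-03/0.25) × 100

Percent ionization = 2.7%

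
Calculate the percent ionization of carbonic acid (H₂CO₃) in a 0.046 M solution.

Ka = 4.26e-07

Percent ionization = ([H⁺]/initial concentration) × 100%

Using Ka equilibrium: x² + Ka×x - Ka×C = 0. Solving: [H⁺] = 1.3977e-04. Percent = (1.3977e-04/0.046) × 100

Percent ionization = 0.304%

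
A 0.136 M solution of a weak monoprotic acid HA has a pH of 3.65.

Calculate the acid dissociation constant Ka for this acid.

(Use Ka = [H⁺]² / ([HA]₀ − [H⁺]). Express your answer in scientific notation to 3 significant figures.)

[H⁺] = 10^(−pH) = 10^(−3.65) = 2.239e-04 M. For HA ⇌ H⁺ + A⁻, Ka = [H⁺][A⁻]/[HA] = [H⁺]² / ([HA]₀ − [H⁺]) = (2.239e-04)² / (0.136 − 2.239e-04) = 3.69e-07.

K_a = 3.69e-07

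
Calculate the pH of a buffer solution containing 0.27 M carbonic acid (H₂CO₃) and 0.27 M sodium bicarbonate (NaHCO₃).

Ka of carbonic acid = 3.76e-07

pKa = -log(3.76e-07) = 6.42. pH = pKa + log([A⁻]/[HA]) = 6.42 + log(0.27/0.27)

pH = 6.42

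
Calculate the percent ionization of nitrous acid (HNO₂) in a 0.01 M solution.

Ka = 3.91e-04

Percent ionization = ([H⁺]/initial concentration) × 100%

Using Ka equilibrium: x² + Ka×x - Ka×C = 0. Solving: [H⁺] = 1.7915e-03. Percent = (1.7915e-03/0.01) × 100

Percent ionization = 17.9%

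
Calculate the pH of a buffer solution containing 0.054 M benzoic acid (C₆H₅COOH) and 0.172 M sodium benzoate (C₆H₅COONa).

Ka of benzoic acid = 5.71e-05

pKa = -log(5.71e-05) = 4.24. pH = pKa + log([A⁻]/[HA]) = 4.24 + log(0.172/0.054)

pH = 4.75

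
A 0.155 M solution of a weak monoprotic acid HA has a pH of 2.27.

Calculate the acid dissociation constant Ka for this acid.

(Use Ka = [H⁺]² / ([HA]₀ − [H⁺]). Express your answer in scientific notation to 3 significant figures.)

[H⁺] = 10^(−pH) = 10^(−2.27) = 5.370e-03 M. For HA ⇌ H⁺ + A⁻, Ka = [H⁺][A⁻]/[HA] = [H⁺]² / ([HA]₀ − [H⁺]) = (5.370e-03)² / (0.155 − 5.370e-03) = 1.93e-04.

K_a = 1.93e-04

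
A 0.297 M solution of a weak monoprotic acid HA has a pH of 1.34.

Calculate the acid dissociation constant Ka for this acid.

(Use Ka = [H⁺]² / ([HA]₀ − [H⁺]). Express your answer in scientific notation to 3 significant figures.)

[H⁺] = 10^(−pH) = 10^(−1.34) = 4.571e-02 M. For HA ⇌ H⁺ + A⁻, Ka = [H⁺][A⁻]/[HA] = [H⁺]² / ([HA]₀ − [H⁺]) = (4.571e-02)² / (0.297 − 4.571e-02) = 8.31e-03.

K_a = 8.31e-03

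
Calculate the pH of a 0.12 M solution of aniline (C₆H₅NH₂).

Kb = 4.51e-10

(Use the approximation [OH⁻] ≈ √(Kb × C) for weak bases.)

[OH⁻] = √(Kb × C) = √(4.51e-10 × 0.12) = 7.3566e-06. pOH = 5.13, pH = 14 - pOH

pH = 8.87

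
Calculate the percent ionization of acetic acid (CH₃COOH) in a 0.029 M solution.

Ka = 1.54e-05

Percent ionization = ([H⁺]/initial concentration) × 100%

Using Ka equilibrium: x² + Ka×x - Ka×C = 0. Solving: [H⁺] = 6.6063e-04. Percent = (6.6063e-04/0.029) × 100

Percent ionization = 2.28%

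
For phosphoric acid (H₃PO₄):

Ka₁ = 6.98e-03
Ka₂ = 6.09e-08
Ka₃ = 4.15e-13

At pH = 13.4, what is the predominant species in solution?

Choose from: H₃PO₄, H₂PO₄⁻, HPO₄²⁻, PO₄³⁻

pKa₁ = 2.16, pKa₂ = 7.22, pKa₃ = 12.38. For a polyprotic acid the predominant species crosses at each pKa: below pKa_n the protonated form dominates, above it the deprotonated form does. At pH = 13.4, the predominant species is PO₄³⁻.

PO₄³⁻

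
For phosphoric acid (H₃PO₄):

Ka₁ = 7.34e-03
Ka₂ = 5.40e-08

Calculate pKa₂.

pKa₂ = -log(Ka₂) = -log(5.40e-08) = 7.27.

pK_{a2} = 7.27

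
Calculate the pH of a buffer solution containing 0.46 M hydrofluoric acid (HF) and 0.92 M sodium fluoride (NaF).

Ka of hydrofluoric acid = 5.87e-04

pKa = -log(5.87e-04) = 3.23. pH = pKa + log([A⁻]/[HA]) = 3.23 + log(0.92/0.46)

pH = 3.53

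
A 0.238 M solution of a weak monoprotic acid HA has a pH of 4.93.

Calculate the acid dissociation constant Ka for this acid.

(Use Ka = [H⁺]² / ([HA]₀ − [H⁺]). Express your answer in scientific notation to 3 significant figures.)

[H⁺] = 10^(−pH) = 10^(−4.93) = 1.175e-05 M. For HA ⇌ H⁺ + A⁻, Ka = [H⁺][A⁻]/[HA] = [H⁺]² / ([HA]₀ − [H⁺]) = (1.175e-05)² / (0.238 − 1.175e-05) = 5.80e-10.

K_a = 5.80e-10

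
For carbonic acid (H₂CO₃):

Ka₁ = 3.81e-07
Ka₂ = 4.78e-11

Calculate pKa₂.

pKa₂ = -log(Ka₂) = -log(4.78e-11) = 10.32.

pK_{a2} = 10.32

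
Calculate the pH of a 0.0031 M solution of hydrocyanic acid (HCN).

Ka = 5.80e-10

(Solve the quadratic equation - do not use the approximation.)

x² + Ka×x - Ka×C = 0. Using quadratic formula: [H⁺] = 1.3406e-06

pH = 5.87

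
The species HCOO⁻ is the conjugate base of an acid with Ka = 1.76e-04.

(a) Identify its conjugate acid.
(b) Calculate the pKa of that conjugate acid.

(a) The conjugate acid is formed by adding one H⁺ to HCOO⁻, giving HCOOH. (b) pKa = -log(Ka) = -log(1.76e-04) = 3.75.

Conjugate acid: HCOOH; pK_a = 3.75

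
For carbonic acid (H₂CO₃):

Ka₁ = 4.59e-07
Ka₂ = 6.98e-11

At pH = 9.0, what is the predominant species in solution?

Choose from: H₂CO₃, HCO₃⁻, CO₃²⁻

pKa₁ = 6.34, pKa₂ = 10.16. For a polyprotic acid the predominant species crosses at each pKa: below pKa_n the protonated form dominates, above it the deprotonated form does. At pH = 9.0, the predominant species is HCO₃⁻.

HCO₃⁻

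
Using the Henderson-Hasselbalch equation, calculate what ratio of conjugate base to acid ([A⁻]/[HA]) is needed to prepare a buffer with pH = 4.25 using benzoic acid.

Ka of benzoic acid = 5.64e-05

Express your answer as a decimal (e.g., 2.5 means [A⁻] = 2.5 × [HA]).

pKa = -log(5.64e-05) = 4.2487. pH = pKa + log([A⁻]/[HA]), so log([A⁻]/[HA]) = pH − pKa = 4.25 − 4.2487 = 0.0013. [A⁻]/[HA] = 10^(0.0013) = 1.00

[A⁻]/[HA] = 1.00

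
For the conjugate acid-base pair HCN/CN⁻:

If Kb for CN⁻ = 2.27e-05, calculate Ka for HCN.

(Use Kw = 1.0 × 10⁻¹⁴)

For a conjugate pair Ka × Kb = Kw, so Ka = Kw/Kb = 1.0 × 10⁻¹⁴ / 2.27e-05 = 4.41e-10.

K_a = 4.41e-10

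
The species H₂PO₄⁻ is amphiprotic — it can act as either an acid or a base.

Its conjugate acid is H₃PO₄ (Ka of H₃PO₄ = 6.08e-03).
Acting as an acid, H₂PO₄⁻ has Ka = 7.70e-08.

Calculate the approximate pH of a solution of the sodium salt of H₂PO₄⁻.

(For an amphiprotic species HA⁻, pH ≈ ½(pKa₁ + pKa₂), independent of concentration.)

pKa₁ = -log(6.08e-03) = 2.22; pKa₂ = -log(7.70e-08) = 7.11. For an amphiprotic species, pH ≈ ½(pKa₁ + pKa₂) = ½(2.22 + 7.11) = 4.66.

pH = 4.66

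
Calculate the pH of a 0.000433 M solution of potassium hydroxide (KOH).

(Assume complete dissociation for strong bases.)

[OH⁻] = 0.000433 M for strong base. pOH = -log[OH⁻] = 3.36, pH = 14 - pOH

pH = 10.64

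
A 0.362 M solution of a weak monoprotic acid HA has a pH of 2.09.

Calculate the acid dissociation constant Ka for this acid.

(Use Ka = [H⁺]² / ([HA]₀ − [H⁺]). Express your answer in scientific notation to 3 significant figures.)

[H⁺] = 10^(−pH) = 10^(−2.09) = 8.128e-03 M. For HA ⇌ H⁺ + A⁻, Ka = [H⁺][A⁻]/[HA] = [H⁺]² / ([HA]₀ − [H⁺]) = (8.128e-03)² / (0.362 − 8.128e-03) = 1.87e-04.

K_a = 1.87e-04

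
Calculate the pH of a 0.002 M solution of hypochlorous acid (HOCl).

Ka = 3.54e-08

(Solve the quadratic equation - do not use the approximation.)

x² + Ka×x - Ka×C = 0. Using quadratic formula: [H⁺] = 8.3966e-06

pH = 5.08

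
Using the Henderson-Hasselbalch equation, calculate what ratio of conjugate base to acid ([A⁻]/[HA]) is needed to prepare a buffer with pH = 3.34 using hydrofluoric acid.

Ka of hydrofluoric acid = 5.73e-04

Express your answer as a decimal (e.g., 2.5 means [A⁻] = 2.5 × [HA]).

pKa = -log(5.73e-04) = 3.2418. pH = pKa + log([A⁻]/[HA]), so log([A⁻]/[HA]) = pH − pKa = 3.34 − 3.2418 = 0.0982. [A⁻]/[HA] = 10^(0.0982) = 1.25

[A⁻]/[HA] = 1.25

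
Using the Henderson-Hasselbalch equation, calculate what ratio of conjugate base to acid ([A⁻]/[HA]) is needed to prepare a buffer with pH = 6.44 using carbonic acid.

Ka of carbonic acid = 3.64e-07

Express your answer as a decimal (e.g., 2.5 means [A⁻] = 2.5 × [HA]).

pKa = -log(3.64e-07) = 6.4389. pH = pKa + log([A⁻]/[HA]), so log([A⁻]/[HA]) = pH − pKa = 6.44 − 6.4389 = 0.0011. [A⁻]/[HA] = 10^(0.0011) = 1.00

[A⁻]/[HA] = 1.00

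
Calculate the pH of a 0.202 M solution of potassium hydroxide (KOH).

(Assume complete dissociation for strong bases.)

[OH⁻] = 0.202 M for strong base. pOH = -log[OH⁻] = 0.69, pH = 14 - pOH

pH = 13.31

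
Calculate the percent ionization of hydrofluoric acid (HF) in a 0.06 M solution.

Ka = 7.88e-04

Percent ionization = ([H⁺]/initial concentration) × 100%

Using Ka equilibrium: x² + Ka×x - Ka×C = 0. Solving: [H⁺] = 6.4933e-03. Percent = (6.4933e-03/0.06) × 100

Percent ionization = 10.8%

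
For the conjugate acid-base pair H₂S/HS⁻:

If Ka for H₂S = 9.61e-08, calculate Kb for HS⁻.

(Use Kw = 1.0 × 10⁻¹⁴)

For a conjugate pair Ka × Kb = Kw, so Kb = Kw/Ka = 1.0 × 10⁻¹⁴ / 9.61e-08 = 1.04e-07.

K_b = 1.04e-07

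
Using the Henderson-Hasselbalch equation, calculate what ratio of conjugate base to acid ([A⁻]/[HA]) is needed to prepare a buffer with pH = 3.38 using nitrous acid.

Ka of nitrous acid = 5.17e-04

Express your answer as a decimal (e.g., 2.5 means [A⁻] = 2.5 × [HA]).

pKa = -log(5.17e-04) = 3.2865. pH = pKa + log([A⁻]/[HA]), so log([A⁻]/[HA]) = pH − pKa = 3.38 − 3.2865 = 0.0935. [A⁻]/[HA] = 10^(0.0935) = 1.24

[A⁻]/[HA] = 1.24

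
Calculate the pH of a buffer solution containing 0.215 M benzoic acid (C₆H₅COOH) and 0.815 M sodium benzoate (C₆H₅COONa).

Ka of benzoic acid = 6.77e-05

pKa = -log(6.77e-05) = 4.17. pH = pKa + log([A⁻]/[HA]) = 4.17 + log(0.815/0.215)

pH = 4.75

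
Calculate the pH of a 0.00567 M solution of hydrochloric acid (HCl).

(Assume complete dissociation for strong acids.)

[H⁺] = 0.00567 M for strong acid. pH = -log[H⁺] = -log(0.00567)

pH = 2.25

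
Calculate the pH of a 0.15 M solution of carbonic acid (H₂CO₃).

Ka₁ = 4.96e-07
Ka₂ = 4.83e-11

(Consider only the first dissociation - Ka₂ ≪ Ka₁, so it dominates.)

First dissociation dominates. From Ka₁ = [H⁺][HA⁻]/[H₂A], x² + Ka₁·x − Ka₁·C = 0 with C = 0.15 M and Ka₁ = 4.96e-07. Solving: [H⁺] = (−Ka₁ + √(Ka₁² + 4·Ka₁·C)) / 2 = 2.7252e-04 M. pH = -log(2.7252e-04) = 3.56.

pH = 3.56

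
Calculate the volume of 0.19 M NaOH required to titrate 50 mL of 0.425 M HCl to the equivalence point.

At equivalence: moles acid = moles base. moles HCl = 0.425 × 50/1000 = 0.02125 mol. V_base = moles / 0.19 × 1000 = 111.8 mL.

V_{base} = 111.8 mL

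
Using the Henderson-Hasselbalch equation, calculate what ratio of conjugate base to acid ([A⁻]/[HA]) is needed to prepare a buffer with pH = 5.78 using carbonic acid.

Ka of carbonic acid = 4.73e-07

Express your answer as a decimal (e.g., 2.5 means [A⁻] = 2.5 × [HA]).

pKa = -log(4.73e-07) = 6.3251. pH = pKa + log([A⁻]/[HA]), so log([A⁻]/[HA]) = pH − pKa = 5.78 − 6.3251 = -0.5451. [A⁻]/[HA] = 10^(-0.5451) = 0.285

[A⁻]/[HA] = 0.285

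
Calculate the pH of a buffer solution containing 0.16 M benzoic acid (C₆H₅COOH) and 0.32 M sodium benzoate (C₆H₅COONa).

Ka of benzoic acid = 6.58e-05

pKa = -log(6.58e-05) = 4.18. pH = pKa + log([A⁻]/[HA]) = 4.18 + log(0.32/0.16)

pH = 4.48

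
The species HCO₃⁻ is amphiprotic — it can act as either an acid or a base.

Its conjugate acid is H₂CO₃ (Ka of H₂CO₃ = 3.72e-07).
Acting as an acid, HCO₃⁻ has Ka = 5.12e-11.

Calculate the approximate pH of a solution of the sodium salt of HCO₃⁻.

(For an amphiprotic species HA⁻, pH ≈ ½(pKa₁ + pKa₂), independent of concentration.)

pKa₁ = -log(3.72e-07) = 6.43; pKa₂ = -log(5.12e-11) = 10.29. For an amphiprotic species, pH ≈ ½(pKa₁ + pKa₂) = ½(6.43 + 10.29) = 8.36.

pH = 8.36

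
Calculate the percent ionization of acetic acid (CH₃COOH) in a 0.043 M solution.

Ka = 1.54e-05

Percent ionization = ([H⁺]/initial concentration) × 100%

Using Ka equilibrium: x² + Ka×x - Ka×C = 0. Solving: [H⁺] = 8.0609e-04. Percent = (8.0609e-04/0.043) × 100

Percent ionization = 1.87%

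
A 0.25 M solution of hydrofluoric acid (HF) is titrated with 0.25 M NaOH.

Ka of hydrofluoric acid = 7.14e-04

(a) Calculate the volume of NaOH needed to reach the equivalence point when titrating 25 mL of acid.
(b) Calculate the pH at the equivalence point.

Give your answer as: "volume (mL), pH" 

moles acid = 0.25 × 25/1000 = 0.00625 mol; V_base = moles/0.25 × 1000 = 25.0 mL. At equivalence only the conjugate base is present: [A⁻] = 0.00625/0.050 = 1.2500e-01 M. Kb = Kw/Ka = 1.40e-11; [OH⁻] = √(Kb × [A⁻]) = 1.3231e-06; pOH = 5.88; pH = 14 - pOH = 8.12.

V = 25.0 mL, pH = 8.12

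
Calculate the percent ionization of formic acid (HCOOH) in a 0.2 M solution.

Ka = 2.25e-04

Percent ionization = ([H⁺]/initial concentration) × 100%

Using Ka equilibrium: x² + Ka×x - Ka×C = 0. Solving: [H⁺] = 6.5966e-03. Percent = (6.5966e-03/0.2) × 100

Percent ionization = 3.3%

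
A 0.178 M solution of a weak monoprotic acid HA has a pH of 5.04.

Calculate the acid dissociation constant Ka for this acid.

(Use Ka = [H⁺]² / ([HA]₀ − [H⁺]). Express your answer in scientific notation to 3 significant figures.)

[H⁺] = 10^(−pH) = 10^(−5.04) = 9.120e-06 M. For HA ⇌ H⁺ + A⁻, Ka = [H⁺][A⁻]/[HA] = [H⁺]² / ([HA]₀ − [H⁺]) = (9.120e-06)² / (0.178 − 9.120e-06) = 4.67e-10.

K_a = 4.67e-10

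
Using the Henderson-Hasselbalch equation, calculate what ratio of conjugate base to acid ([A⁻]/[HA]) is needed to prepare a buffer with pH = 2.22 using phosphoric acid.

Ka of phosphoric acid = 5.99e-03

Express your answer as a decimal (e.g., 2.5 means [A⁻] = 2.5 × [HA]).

pKa = -log(5.99e-03) = 2.2226. pH = pKa + log([A⁻]/[HA]), so log([A⁻]/[HA]) = pH − pKa = 2.22 − 2.2226 = -0.0026. [A⁻]/[HA] = 10^(-0.0026) = 0.994

[A⁻]/[HA] = 0.994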